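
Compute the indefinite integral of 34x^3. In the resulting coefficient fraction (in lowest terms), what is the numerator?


Apply the power rule for integration:
integral of ax^n dx = a/(n+1) * x^(n+1) + C
integral of 34x^3 dx
= 34/4 * x^4 + C
= 17/2 * x^4 + C
The coefficient in lowest terms is 17/2, and its numerator is 17

17


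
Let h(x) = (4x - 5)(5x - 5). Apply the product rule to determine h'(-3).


Let u(x) = 4x - 5 and v(x) = 5x - 5
u'(x) = 4
v'(x) = 5
Product rule: h'(x) = u'(x)*v(x) + u(x)*v'(x)
= 4 * (5x - 5) + (4x - 5) * 5
At x = -3:
u(-3) = 4 * (-3) - 5 = -17
v(-3) = 5 * (-3) - 5 = -20
h'(-3) = 4 * (-20) + (-17) * 5
= -80 - 85
= -165

-165


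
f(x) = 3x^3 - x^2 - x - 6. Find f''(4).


First derivative:
f'(x) = 9x^2 - 2x - 1
Second derivative:
f''(x) = 18x - 2
Substitute x = 4:
f''(4) = 18 * 4 - 2
= 72 - 2
= 70

70


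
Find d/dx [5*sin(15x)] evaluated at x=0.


Apply the chain rule to differentiate 5*sin(15x):
d/dx [5*sin(15x)]
= 5 * cos(15x) * d/dx(15x)
= 5 * 15 * cos(15x)
= 75 * cos(15x)
Evaluate at x = 0:
= 75 * cos(0)
= 75 * 1
= 75

75


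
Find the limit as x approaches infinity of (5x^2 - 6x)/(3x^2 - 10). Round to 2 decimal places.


For limits at infinity with equal-degree polynomials,
we compare leading coefficients.
Numerator leading term: 5x^2
Denominator leading term: 3x^2
Divide both by x^2:
lim = (5 - 6/x) / (3 - 10/x^2)
As x -> infinity, the 1/x and 1/x^2 terms vanish:
= 5/3 ≈ 1.67

1.67


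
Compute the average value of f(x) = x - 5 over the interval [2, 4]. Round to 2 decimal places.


Average value = 1/(b-a) * integral from a to b of f(x) dx
First compute the integral of x - 5:
F(x) = (1/2)x^2 - 5x
F(4) = 1/2 * 16 - 5 * 4 = -12
F(2) = 1/2 * 4 - 5 * 2 = -8
Integral = -12 - (-8) = -4
Average = (-4) / (4 - 2) = (-4) / 2
= -2 = -2.00

-2.00


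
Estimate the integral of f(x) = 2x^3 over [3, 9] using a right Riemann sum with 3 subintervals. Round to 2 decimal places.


Right Riemann sum uses right endpoints of each subinterval.
Interval: [3, 9], n = 3
dx = (9 - 3) / 3 = 2
Right endpoints: [5, 7, 9]
f values: [250, 686, 1458]
Sum = dx * (sum of f values)
= 2 * 2394
= 4788 = 4788.00

4788.00


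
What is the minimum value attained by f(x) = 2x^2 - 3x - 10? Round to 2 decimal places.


For a quadratic f(x) = ax^2 + bx + c with a > 0, the minimum is at the vertex.
Vertex x-coordinate: x = -b/(2a)
x = -(-3) / (2 * 2)
x = 3/4
Substitute back to find the minimum value:
f(3/4) = 2 * (3/4)^2 - 3 * (3/4) - 10
= 9/8 - 9/4 - 10
= -89/8 ≈ -11.13

-11.13


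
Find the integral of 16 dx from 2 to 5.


The integral of a constant k over [a, b] equals k * (b - a).
integral from 2 to 5 of 16 dx
= 16 * (5 - 2)
= 16 * 3
= 48

48


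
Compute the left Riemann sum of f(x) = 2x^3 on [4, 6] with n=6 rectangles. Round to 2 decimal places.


Left Riemann sum uses left endpoints of each subinterval.
Interval: [4, 6], n = 6
dx = (6 - 4) / 6 = 1/3
Left endpoints: [4, 13/3, 14/3, 5, 16/3, 17/3]
f values: [128, 4394/27, 5488/27, 250, 8192/27, 9826/27]
Sum = dx * (sum of f values)
= 1/3 * 4234/3
= 4234/9 ≈ 470.44

470.44


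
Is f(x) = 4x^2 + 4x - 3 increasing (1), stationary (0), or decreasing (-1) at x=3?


Compute f'(x) to determine behavior:
f'(x) = 8x + 4
f'(3) = 8 * 3 + 4
= 24 + 4
= 28
Since f'(3) > 0, the function is increasing (1)

1


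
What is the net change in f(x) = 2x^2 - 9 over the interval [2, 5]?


Net change = f(b) - f(a)
f(x) = 2x^2 - 9
Compute f(5):
f(5) = 2 * 5^2 + 0 * 5 - 9
= 50 + 0 - 9
= 41
Compute f(2):
f(2) = 2 * 2^2 + 0 * 2 - 9
= 8 + 0 - 9
= -1
Net change = 41 - (-1) = 42

42


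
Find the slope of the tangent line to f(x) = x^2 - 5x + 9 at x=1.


The slope of the tangent line equals f'(x) at the point.
f(x) = x^2 - 5x + 9
f'(x) = 2x - 5
At x = 1:
f'(1) = 2 * 1 - 5
= 2 - 5
= -3

-3


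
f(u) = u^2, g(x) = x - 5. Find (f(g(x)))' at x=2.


Using the chain rule: (f(g(x)))' = f'(g(x)) * g'(x)
First, find g(2):
g(2) = 1 * 2 - 5 = -3
Next, f'(u) = 2u
And g'(x) = 1
So f'(g(2)) * g'(2)
= 2 * (-3) * 1
= -6

-6


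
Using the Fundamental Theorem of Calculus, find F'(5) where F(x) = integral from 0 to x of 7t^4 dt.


By the Fundamental Theorem of Calculus (Part 1):
If F(x) = integral from 0 to x of f(t) dt, then F'(x) = f(x)
Here f(t) = 7t^4
So F'(x) = 7x^4
Evaluate at x = 5:
F'(5) = 7 * 5^4
= 7 * 625
= 4375

4375


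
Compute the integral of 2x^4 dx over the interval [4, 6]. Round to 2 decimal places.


Find the antiderivative of 2x^4:
F(x) = 2/5 * x^5
Apply the Fundamental Theorem of Calculus:
F(6) - F(4)
= 2/5 * 6^5 - 2/5 * 4^5
= 2/5 * (7776 - 1024)
= 2/5 * 6752
= 13504/5 = 2700.80

2700.80


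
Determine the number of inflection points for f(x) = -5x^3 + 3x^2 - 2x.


Inflection points occur where f''(x) = 0 and concavity changes.
f(x) = -5x^3 + 3x^2 - 2x
f'(x) = -15x^2 + 6x - 2
f''(x) = -30x + 6
Set f''(x) = 0:
-30x + 6 = 0
x = -6 / (-30) = 1/5
Since f''(x) is linear (degree 1), it changes sign at this point.
Therefore there is exactly 1 inflection point.

1


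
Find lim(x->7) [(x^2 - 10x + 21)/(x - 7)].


Direct substitution gives 0/0, so we factor the numerator.
Factor: (x^2 - 10x + 21) = (x - 7)(x - 3)
Cancel the common factor (x - 7):
(x^2 - 10x + 21)/(x - 7) = (x - 3)
Now substitute x = 7:
= (7) - (3) = 4

4


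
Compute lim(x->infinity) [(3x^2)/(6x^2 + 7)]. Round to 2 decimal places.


For limits at infinity with equal-degree polynomials,
we compare leading coefficients.
Numerator leading term: 3x^2
Denominator leading term: 6x^2
Divide both by x^2:
lim = (3) / (6 + 7/x^2)
As x -> infinity, the 1/x and 1/x^2 terms vanish:
= 3/6 = 1/2 = 0.50

0.50


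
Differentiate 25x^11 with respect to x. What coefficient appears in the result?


We apply the power rule: d/dx [ax^n] = a*n * x^(n-1)
d/dx [25x^11]
= 25 * 11 * x^(11-1)
= 275x^10
The coefficient is 275

275


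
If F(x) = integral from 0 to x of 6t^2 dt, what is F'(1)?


By the Fundamental Theorem of Calculus (Part 1):
If F(x) = integral from 0 to x of f(t) dt, then F'(x) = f(x)
Here f(t) = 6t^2
So F'(x) = 6x^2
Evaluate at x = 1:
F'(1) = 6 * 1^2
= 6 * 1
= 6

6


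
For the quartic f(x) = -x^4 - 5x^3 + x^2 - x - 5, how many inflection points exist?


Inflection points occur where f''(x) = 0 and concavity changes.
f(x) = -x^4 - 5x^3 + x^2 - x - 5
f'(x) = -4x^3 - 15x^2 + 2x - 1
f''(x) = -12x^2 - 30x + 2
This is a quadratic in x. Use the discriminant to count real roots.
Discriminant = (-30)^2 - 4 * (-12) * 2
= 900 - (-96)
= 996
Since discriminant > 0, f''(x) = 0 has 2 distinct real solutions.
A quadratic with two distinct real roots changes sign at each root, so concavity changes at both.
Number of inflection points: 2

2


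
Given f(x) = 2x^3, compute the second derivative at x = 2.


First derivative:
f'(x) = 6x^2
Second derivative:
f''(x) = 12x
Substitute x = 2:
f''(2) = 12 * 2 + 0
= 24 + 0
= 24

24


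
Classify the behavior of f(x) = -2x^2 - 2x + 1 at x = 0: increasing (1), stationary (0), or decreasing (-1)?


Compute f'(x) to determine behavior:
f'(x) = -4x - 2
f'(0) = -4 * 0 - 2
= 0 - 2
= -2
Since f'(0) < 0, the function is decreasing (-1)

-1


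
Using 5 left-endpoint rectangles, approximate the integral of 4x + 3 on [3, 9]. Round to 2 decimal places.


Left Riemann sum uses left endpoints of each subinterval.
Interval: [3, 9], n = 5
dx = (9 - 3) / 5 = 6/5
Left endpoints: [3, 21/5, 27/5, 33/5, 39/5]
f values: [15, 99/5, 123/5, 147/5, 171/5]
Sum = dx * (sum of f values)
= 6/5 * 123
= 738/5 = 147.60

147.60


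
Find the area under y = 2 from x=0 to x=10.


The area under a constant function y = 2 is a rectangle.
Width = 10 - 0 = 10
Height = 2
Area = width * height
= 10 * 2
= 20

20


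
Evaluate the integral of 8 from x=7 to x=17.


The integral of a constant k over [a, b] equals k * (b - a).
integral from 7 to 17 of 8 dx
= 8 * (17 - 7)
= 8 * 10
= 80

80


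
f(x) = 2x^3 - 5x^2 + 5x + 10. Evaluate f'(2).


Differentiate f(x) = 2x^3 - 5x^2 + 5x + 10 term by term:
f'(x) = 6x^2 - 10x + 5
Substitute x = 2:
f'(2) = 6 * 2^2 - 10 * 2 + 5
= 24 - 20 + 5
= 9

9


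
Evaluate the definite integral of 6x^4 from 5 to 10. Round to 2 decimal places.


Find the antiderivative of 6x^4:
F(x) = 6/5 * x^5
Apply the Fundamental Theorem of Calculus:
F(10) - F(5)
= 6/5 * 10^5 - 6/5 * 5^5
= 6/5 * (100000 - 3125)
= 6/5 * 96875
= 116250 = 116250.00

116250.00


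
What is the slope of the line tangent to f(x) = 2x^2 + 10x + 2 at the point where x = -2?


The slope of the tangent line equals f'(x) at the point.
f(x) = 2x^2 + 10x + 2
f'(x) = 4x + 10
At x = -2:
f'(-2) = 4 * (-2) + 10
= -8 + 10
= 2

2


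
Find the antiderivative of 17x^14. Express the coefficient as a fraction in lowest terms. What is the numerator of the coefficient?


Apply the power rule for integration:
integral of ax^n dx = a/(n+1) * x^(n+1) + C
integral of 17x^14 dx
= 17/15 * x^15 + C
The coefficient in lowest terms is 17/15, and its numerator is 17

17


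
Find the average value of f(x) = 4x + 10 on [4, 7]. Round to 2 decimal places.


Average value = 1/(b-a) * integral from a to b of f(x) dx
First compute the integral of 4x + 10:
F(x) = 2x^2 + 10x
F(7) = 2 * 49 + 10 * 7 = 168
F(4) = 2 * 16 + 10 * 4 = 72
Integral = 168 - 72 = 96
Average = 96 / (7 - 4) = 96 / 3
= 32 = 32.00

32.00


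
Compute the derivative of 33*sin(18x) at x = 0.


Apply the chain rule to differentiate 33*sin(18x):
d/dx [33*sin(18x)]
= 33 * cos(18x) * d/dx(18x)
= 33 * 18 * cos(18x)
= 594 * cos(18x)
Evaluate at x = 0:
= 594 * cos(0)
= 594 * 1
= 594

594


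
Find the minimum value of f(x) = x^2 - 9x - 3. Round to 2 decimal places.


For a quadratic f(x) = ax^2 + bx + c with a > 0, the minimum is at the vertex.
Vertex x-coordinate: x = -b/(2a)
x = -(-9) / (2 * 1)
x = 9/2
Substitute back to find the minimum value:
f(9/2) = 1 * (9/2)^2 - 9 * (9/2) - 3
= 81/4 - 81/2 - 3
= -93/4 = -23.25

-23.25


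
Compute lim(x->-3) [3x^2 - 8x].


Since polynomials are continuous, we use direct substitution.
lim(x->-3) of 3x^2 - 8x
= 3 * (-3)^2 - 8 * (-3) + 0
= 27 + 24 + 0
= 51

51


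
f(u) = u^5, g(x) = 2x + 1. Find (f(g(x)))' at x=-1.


Using the chain rule: (f(g(x)))' = f'(g(x)) * g'(x)
First, find g(-1):
g(-1) = 2 * (-1) + 1 = -1
Next, f'(u) = 5u^4
And g'(x) = 2
So f'(g(-1)) * g'(-1)
= 5 * (-1)^4 * 2
= 5 * 1 * 2
= 10

10


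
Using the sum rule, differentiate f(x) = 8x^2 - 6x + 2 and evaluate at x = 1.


Differentiate term by term using power and sum rules:
f(x) = 8x^2 - 6x + 2
f'(x) = 16x - 6
Substitute x = 1:
f'(1) = 16 * 1 - 6
= 16 - 6
= 10

10


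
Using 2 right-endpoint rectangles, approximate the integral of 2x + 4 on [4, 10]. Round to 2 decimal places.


Right Riemann sum uses right endpoints of each subinterval.
Interval: [4, 10], n = 2
dx = (10 - 4) / 2 = 3
Right endpoints: [7, 10]
f values: [18, 24]
Sum = dx * (sum of f values)
= 3 * 42
= 126 = 126.00

126.00


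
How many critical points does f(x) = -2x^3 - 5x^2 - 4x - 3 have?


Find where f'(x) = 0:
f(x) = -2x^3 - 5x^2 - 4x - 3
f'(x) = -6x^2 - 10x - 4
This is a quadratic in x. Use the discriminant to count real roots.
Discriminant = (-10)^2 - 4 * (-6) * (-4)
= 100 - 96
= 4
Since discriminant > 0, f'(x) = 0 has 2 real solutions.
Number of critical points: 2

2


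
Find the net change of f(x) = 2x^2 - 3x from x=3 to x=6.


Net change = f(b) - f(a)
f(x) = 2x^2 - 3x
Compute f(6):
f(6) = 2 * 6^2 - 3 * 6 + 0
= 72 - 18 + 0
= 54
Compute f(3):
f(3) = 2 * 3^2 - 3 * 3 + 0
= 18 - 9 + 0
= 9
Net change = 54 - 9 = 45

45


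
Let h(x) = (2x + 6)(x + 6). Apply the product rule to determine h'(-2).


Let u(x) = 2x + 6 and v(x) = x + 6
u'(x) = 2
v'(x) = 1
Product rule: h'(x) = u'(x)*v(x) + u(x)*v'(x)
= 2 * (x + 6) + (2x + 6) * 1
At x = -2:
u(-2) = 2 * (-2) + 6 = 2
v(-2) = 1 * (-2) + 6 = 4
h'(-2) = 2 * 4 + 2 * 1
= 8 + 2
= 10

10


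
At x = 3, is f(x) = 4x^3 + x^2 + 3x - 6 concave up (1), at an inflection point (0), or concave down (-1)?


Concavity is determined by the sign of f''(x).
f(x) = 4x^3 + x^2 + 3x - 6
f'(x) = 12x^2 + 2x + 3
f''(x) = 24x + 2
f''(3) = 24 * 3 + 2
= 72 + 2
= 74
Since f''(3) > 0, the function is concave up (1)

1


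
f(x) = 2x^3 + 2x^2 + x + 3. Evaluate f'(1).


Differentiate f(x) = 2x^3 + 2x^2 + x + 3 term by term:
f'(x) = 6x^2 + 4x + 1
Substitute x = 1:
f'(1) = 6 * 1^2 + 4 * 1 + 1
= 6 + 4 + 1
= 11

11


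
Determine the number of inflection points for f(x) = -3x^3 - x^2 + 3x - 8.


Inflection points occur where f''(x) = 0 and concavity changes.
f(x) = -3x^3 - x^2 + 3x - 8
f'(x) = -9x^2 - 2x + 3
f''(x) = -18x - 2
Set f''(x) = 0:
-18x - 2 = 0
x = 2 / (-18) = -1/9
Since f''(x) is linear (degree 1), it changes sign at this point.
Therefore there is exactly 1 inflection point.

1


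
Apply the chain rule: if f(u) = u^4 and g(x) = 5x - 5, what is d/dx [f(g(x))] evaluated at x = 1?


Using the chain rule: (f(g(x)))' = f'(g(x)) * g'(x)
First, find g(1):
g(1) = 5 * 1 - 5 = 0
Next, f'(u) = 4u^3
And g'(x) = 5
So f'(g(1)) * g'(1)
= 4 * 0^3 * 5
= 4 * 0 * 5
= 0

0


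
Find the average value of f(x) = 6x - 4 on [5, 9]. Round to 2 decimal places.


Average value = 1/(b-a) * integral from a to b of f(x) dx
First compute the integral of 6x - 4:
F(x) = 3x^2 - 4x
F(9) = 3 * 81 - 4 * 9 = 207
F(5) = 3 * 25 - 4 * 5 = 55
Integral = 207 - 55 = 152
Average = 152 / (9 - 5) = 152 / 4
= 38 = 38.00

38.00


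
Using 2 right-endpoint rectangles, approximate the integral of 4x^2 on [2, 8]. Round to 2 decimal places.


Right Riemann sum uses right endpoints of each subinterval.
Interval: [2, 8], n = 2
dx = (8 - 2) / 2 = 3
Right endpoints: [5, 8]
f values: [100, 256]
Sum = dx * (sum of f values)
= 3 * 356
= 1068 = 1068.00

1068.00


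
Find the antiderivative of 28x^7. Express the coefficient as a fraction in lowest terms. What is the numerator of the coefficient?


Apply the power rule for integration:
integral of ax^n dx = a/(n+1) * x^(n+1) + C
integral of 28x^7 dx
= 28/8 * x^8 + C
= 7/2 * x^8 + C
The coefficient in lowest terms is 7/2, and its numerator is 7

7


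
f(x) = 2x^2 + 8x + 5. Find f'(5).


Differentiate term by term using power and sum rules:
f(x) = 2x^2 + 8x + 5
f'(x) = 4x + 8
Substitute x = 5:
f'(5) = 4 * 5 + 8
= 20 + 8
= 28

28


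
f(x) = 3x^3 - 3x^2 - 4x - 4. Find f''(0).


First derivative:
f'(x) = 9x^2 - 6x - 4
Second derivative:
f''(x) = 18x - 6
Substitute x = 0:
f''(0) = 18 * 0 - 6
= 0 - 6
= -6

-6


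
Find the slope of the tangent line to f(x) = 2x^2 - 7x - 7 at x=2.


The slope of the tangent line equals f'(x) at the point.
f(x) = 2x^2 - 7x - 7
f'(x) = 4x - 7
At x = 2:
f'(2) = 4 * 2 - 7
= 8 - 7
= 1

1


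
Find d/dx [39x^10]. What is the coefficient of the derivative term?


We apply the power rule: d/dx [ax^n] = a*n * x^(n-1)
d/dx [39x^10]
= 39 * 10 * x^(10-1)
= 390x^9
The coefficient is 390

390


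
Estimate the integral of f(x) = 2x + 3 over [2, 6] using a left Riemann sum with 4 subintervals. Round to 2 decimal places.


Left Riemann sum uses left endpoints of each subinterval.
Interval: [2, 6], n = 4
dx = (6 - 2) / 4 = 1
Left endpoints: [2, 3, 4, 5]
f values: [7, 9, 11, 13]
Sum = dx * (sum of f values)
= 1 * 40
= 40 = 40.00

40.00


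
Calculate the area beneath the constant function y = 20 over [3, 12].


The area under a constant function y = 20 is a rectangle.
Width = 12 - 3 = 9
Height = 20
Area = width * height
= 9 * 20
= 180

180


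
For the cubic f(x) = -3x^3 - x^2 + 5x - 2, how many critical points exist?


Find where f'(x) = 0:
f(x) = -3x^3 - x^2 + 5x - 2
f'(x) = -9x^2 - 2x + 5
This is a quadratic in x. Use the discriminant to count real roots.
Discriminant = (-2)^2 - 4 * (-9) * 5
= 4 - (-180)
= 184
Since discriminant > 0, f'(x) = 0 has 2 real solutions.
Number of critical points: 2

2


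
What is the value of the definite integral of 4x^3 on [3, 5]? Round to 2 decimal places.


Find the antiderivative of 4x^3:
F(x) = 4/4 * x^4
Apply the Fundamental Theorem of Calculus:
F(5) - F(3)
= 4/4 * 5^4 - 4/4 * 3^4
= 4/4 * (625 - 81)
= 4/4 * 544
= 544 = 544.00

544.00


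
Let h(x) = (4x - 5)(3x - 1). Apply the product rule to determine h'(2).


Let u(x) = 4x - 5 and v(x) = 3x - 1
u'(x) = 4
v'(x) = 3
Product rule: h'(x) = u'(x)*v(x) + u(x)*v'(x)
= 4 * (3x - 1) + (4x - 5) * 3
At x = 2:
u(2) = 4 * 2 - 5 = 3
v(2) = 3 * 2 - 1 = 5
h'(2) = 4 * 5 + 3 * 3
= 20 + 9
= 29

29


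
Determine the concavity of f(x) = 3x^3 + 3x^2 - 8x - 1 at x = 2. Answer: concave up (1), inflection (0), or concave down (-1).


Concavity is determined by the sign of f''(x).
f(x) = 3x^3 + 3x^2 - 8x - 1
f'(x) = 9x^2 + 6x - 8
f''(x) = 18x + 6
f''(2) = 18 * 2 + 6
= 36 + 6
= 42
Since f''(2) > 0, the function is concave up (1)

1


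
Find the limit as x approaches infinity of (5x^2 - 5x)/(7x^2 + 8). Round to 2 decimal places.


For limits at infinity with equal-degree polynomials,
we compare leading coefficients.
Numerator leading term: 5x^2
Denominator leading term: 7x^2
Divide both by x^2:
lim = (5 - 5/x) / (7 + 8/x^2)
As x -> infinity, the 1/x and 1/x^2 terms vanish:
= 5/7 ≈ 0.71

0.71


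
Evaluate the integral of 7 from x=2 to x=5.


The integral of a constant k over [a, b] equals k * (b - a).
integral from 2 to 5 of 7 dx
= 7 * (5 - 2)
= 7 * 3
= 21

21


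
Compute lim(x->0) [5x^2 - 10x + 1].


Since polynomials are continuous, we use direct substitution.
lim(x->0) of 5x^2 - 10x + 1
= 5 * 0^2 - 10 * 0 + 1
= 0 + 0 + 1
= 1

1


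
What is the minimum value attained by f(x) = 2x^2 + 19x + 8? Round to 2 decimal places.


For a quadratic f(x) = ax^2 + bx + c with a > 0, the minimum is at the vertex.
Vertex x-coordinate: x = -b/(2a)
x = -(19) / (2 * 2)
x = -19/4
Substitute back to find the minimum value:
f(-19/4) = 2 * (-19/4)^2 + 19 * (-19/4) + 8
= 361/8 - 361/4 + 8
= -297/8 ≈ -37.13

-37.13


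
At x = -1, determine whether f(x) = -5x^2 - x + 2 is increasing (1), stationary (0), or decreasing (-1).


Compute f'(x) to determine behavior:
f'(x) = -10x - 1
f'(-1) = -10 * (-1) - 1
= 10 - 1
= 9
Since f'(-1) > 0, the function is increasing (1)

1


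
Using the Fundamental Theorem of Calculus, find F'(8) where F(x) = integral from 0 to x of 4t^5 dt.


By the Fundamental Theorem of Calculus (Part 1):
If F(x) = integral from 0 to x of f(t) dt, then F'(x) = f(x)
Here f(t) = 4t^5
So F'(x) = 4x^5
Evaluate at x = 8:
F'(8) = 4 * 8^5
= 4 * 32768
= 131072

131072


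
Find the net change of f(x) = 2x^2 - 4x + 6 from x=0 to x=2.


Net change = f(b) - f(a)
f(x) = 2x^2 - 4x + 6
Compute f(2):
f(2) = 2 * 2^2 - 4 * 2 + 6
= 8 - 8 + 6
= 6
Compute f(0):
f(0) = 2 * 0^2 - 4 * 0 + 6
= 0 + 0 + 6
= 6
Net change = 6 - 6 = 0

0


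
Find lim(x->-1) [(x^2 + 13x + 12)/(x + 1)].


Direct substitution gives 0/0, so we factor the numerator.
Factor: (x^2 + 13x + 12) = (x + 1)(x + 12)
Cancel the common factor (x + 1):
(x^2 + 13x + 12)/(x + 1) = (x + 12)
Now substitute x = -1:
= (-1) - (-12) = 11

11


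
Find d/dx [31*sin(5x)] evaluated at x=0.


Apply the chain rule to differentiate 31*sin(5x):
d/dx [31*sin(5x)]
= 31 * cos(5x) * d/dx(5x)
= 31 * 5 * cos(5x)
= 155 * cos(5x)
Evaluate at x = 0:
= 155 * cos(0)
= 155 * 1
= 155

155


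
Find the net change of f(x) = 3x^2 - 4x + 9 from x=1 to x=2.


Net change = f(b) - f(a)
f(x) = 3x^2 - 4x + 9
Compute f(2):
f(2) = 3 * 2^2 - 4 * 2 + 9
= 12 - 8 + 9
= 13
Compute f(1):
f(1) = 3 * 1^2 - 4 * 1 + 9
= 3 - 4 + 9
= 8
Net change = 13 - 8 = 5

5


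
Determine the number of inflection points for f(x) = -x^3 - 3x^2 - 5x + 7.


Inflection points occur where f''(x) = 0 and concavity changes.
f(x) = -x^3 - 3x^2 - 5x + 7
f'(x) = -3x^2 - 6x - 5
f''(x) = -6x - 6
Set f''(x) = 0:
-6x - 6 = 0
x = 6 / (-6) = -1
Since f''(x) is linear (degree 1), it changes sign at this point.
Therefore there is exactly 1 inflection point.

1


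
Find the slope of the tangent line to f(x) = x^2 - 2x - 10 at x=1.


The slope of the tangent line equals f'(x) at the point.
f(x) = x^2 - 2x - 10
f'(x) = 2x - 2
At x = 1:
f'(1) = 2 * 1 - 2
= 2 - 2
= 0

0


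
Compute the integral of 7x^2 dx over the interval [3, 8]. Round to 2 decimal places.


Find the antiderivative of 7x^2:
F(x) = 7/3 * x^3
Apply the Fundamental Theorem of Calculus:
F(8) - F(3)
= 7/3 * 8^3 - 7/3 * 3^3
= 7/3 * (512 - 27)
= 7/3 * 485
= 3395/3 ≈ 1131.67

1131.67


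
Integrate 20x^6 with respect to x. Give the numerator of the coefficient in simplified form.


Apply the power rule for integration:
integral of ax^n dx = a/(n+1) * x^(n+1) + C
integral of 20x^6 dx
= 20/7 * x^7 + C
The coefficient in lowest terms is 20/7, and its numerator is 20

20


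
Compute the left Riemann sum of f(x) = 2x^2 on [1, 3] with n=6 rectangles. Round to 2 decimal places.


Left Riemann sum uses left endpoints of each subinterval.
Interval: [1, 3], n = 6
dx = (3 - 1) / 6 = 1/3
Left endpoints: [1, 4/3, 5/3, 2, 7/3, 8/3]
f values: [2, 32/9, 50/9, 8, 98/9, 128/9]
Sum = dx * (sum of f values)
= 1/3 * 398/9
= 398/27 ≈ 14.74

14.74


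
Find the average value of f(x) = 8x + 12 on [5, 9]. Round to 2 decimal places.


Average value = 1/(b-a) * integral from a to b of f(x) dx
First compute the integral of 8x + 12:
F(x) = 4x^2 + 12x
F(9) = 4 * 81 + 12 * 9 = 432
F(5) = 4 * 25 + 12 * 5 = 160
Integral = 432 - 160 = 272
Average = 272 / (9 - 5) = 272 / 4
= 68 = 68.00

68.00


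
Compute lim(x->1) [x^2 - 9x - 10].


Since polynomials are continuous, we use direct substitution.
lim(x->1) of x^2 - 9x - 10
= 1 * 1^2 - 9 * 1 - 10
= 1 - 9 - 10
= -18

-18


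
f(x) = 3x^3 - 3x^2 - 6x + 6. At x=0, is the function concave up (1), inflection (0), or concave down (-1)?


Concavity is determined by the sign of f''(x).
f(x) = 3x^3 - 3x^2 - 6x + 6
f'(x) = 9x^2 - 6x - 6
f''(x) = 18x - 6
f''(0) = 18 * 0 - 6
= 0 - 6
= -6
Since f''(0) < 0, the function is concave down (-1)

-1


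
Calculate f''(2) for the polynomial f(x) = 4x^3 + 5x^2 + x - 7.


First derivative:
f'(x) = 12x^2 + 10x + 1
Second derivative:
f''(x) = 24x + 10
Substitute x = 2:
f''(2) = 24 * 2 + 10
= 48 + 10
= 58

58


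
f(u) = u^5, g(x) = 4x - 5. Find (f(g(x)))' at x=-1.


Using the chain rule: (f(g(x)))' = f'(g(x)) * g'(x)
First, find g(-1):
g(-1) = 4 * (-1) - 5 = -9
Next, f'(u) = 5u^4
And g'(x) = 4
So f'(g(-1)) * g'(-1)
= 5 * (-9)^4 * 4
= 5 * 6561 * 4
= 131220

131220


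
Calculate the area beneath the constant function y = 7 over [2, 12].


The area under a constant function y = 7 is a rectangle.
Width = 12 - 2 = 10
Height = 7
Area = width * height
= 10 * 7
= 70

70


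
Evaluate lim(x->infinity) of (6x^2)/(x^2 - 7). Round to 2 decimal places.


For limits at infinity with equal-degree polynomials,
we compare leading coefficients.
Numerator leading term: 6x^2
Denominator leading term: x^2
Divide both by x^2:
lim = (6) / (1 - 7/x^2)
As x -> infinity, the 1/x and 1/x^2 terms vanish:
= 6/1 = 6 = 6.00

6.00


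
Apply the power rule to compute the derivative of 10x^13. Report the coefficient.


We apply the power rule: d/dx [ax^n] = a*n * x^(n-1)
d/dx [10x^13]
= 10 * 13 * x^(13-1)
= 130x^12
The coefficient is 130

130


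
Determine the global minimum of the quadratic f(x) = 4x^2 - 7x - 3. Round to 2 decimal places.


For a quadratic f(x) = ax^2 + bx + c with a > 0, the minimum is at the vertex.
Vertex x-coordinate: x = -b/(2a)
x = -(-7) / (2 * 4)
x = 7/8
Substitute back to find the minimum value:
f(7/8) = 4 * (7/8)^2 - 7 * (7/8) - 3
= 49/16 - 49/8 - 3
= -97/16 ≈ -6.06

-6.06


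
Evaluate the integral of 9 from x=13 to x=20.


The integral of a constant k over [a, b] equals k * (b - a).
integral from 13 to 20 of 9 dx
= 9 * (20 - 13)
= 9 * 7
= 63

63


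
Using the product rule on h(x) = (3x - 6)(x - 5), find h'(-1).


Let u(x) = 3x - 6 and v(x) = x - 5
u'(x) = 3
v'(x) = 1
Product rule: h'(x) = u'(x)*v(x) + u(x)*v'(x)
= 3 * (x - 5) + (3x - 6) * 1
At x = -1:
u(-1) = 3 * (-1) - 6 = -9
v(-1) = 1 * (-1) - 5 = -6
h'(-1) = 3 * (-6) + (-9) * 1
= -18 - 9
= -27

-27


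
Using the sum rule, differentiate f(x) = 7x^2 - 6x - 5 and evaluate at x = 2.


Differentiate term by term using power and sum rules:
f(x) = 7x^2 - 6x - 5
f'(x) = 14x - 6
Substitute x = 2:
f'(2) = 14 * 2 - 6
= 28 - 6
= 22

22


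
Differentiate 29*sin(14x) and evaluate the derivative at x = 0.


Apply the chain rule to differentiate 29*sin(14x):
d/dx [29*sin(14x)]
= 29 * cos(14x) * d/dx(14x)
= 29 * 14 * cos(14x)
= 406 * cos(14x)
Evaluate at x = 0:
= 406 * cos(0)
= 406 * 1
= 406

406


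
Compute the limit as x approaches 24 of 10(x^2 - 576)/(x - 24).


Direct substitution gives 0/0, so we factor the numerator.
Factor: 10(x^2 - 576) = 10 * (x - 24)(x + 24)
Cancel the common factor (x - 24):
10(x^2 - 576)/(x - 24) = 10 * (x + 24)
Now substitute x = 24:
= 10 * (24 + 24) = 480

480


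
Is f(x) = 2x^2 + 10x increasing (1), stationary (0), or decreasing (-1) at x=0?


Compute f'(x) to determine behavior:
f'(x) = 4x + 10
f'(0) = 4 * 0 + 10
= 0 + 10
= 10
Since f'(0) > 0, the function is increasing (1)

1


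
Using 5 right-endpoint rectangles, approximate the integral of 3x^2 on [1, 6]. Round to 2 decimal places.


Right Riemann sum uses right endpoints of each subinterval.
Interval: [1, 6], n = 5
dx = (6 - 1) / 5 = 1
Right endpoints: [2, 3, 4, 5, 6]
f values: [12, 27, 48, 75, 108]
Sum = dx * (sum of f values)
= 1 * 270
= 270 = 270.00

270.00


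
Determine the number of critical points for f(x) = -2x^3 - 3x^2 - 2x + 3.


Find where f'(x) = 0:
f(x) = -2x^3 - 3x^2 - 2x + 3
f'(x) = -6x^2 - 6x - 2
This is a quadratic in x. Use the discriminant to count real roots.
Discriminant = (-6)^2 - 4 * (-6) * (-2)
= 36 - 48
= -12
Since discriminant < 0, f'(x) = 0 has no real solutions.
Number of critical points: 0

0


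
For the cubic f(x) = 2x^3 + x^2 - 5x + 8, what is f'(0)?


Differentiate f(x) = 2x^3 + x^2 - 5x + 8 term by term:
f'(x) = 6x^2 + 2x - 5
Substitute x = 0:
f'(0) = 6 * 0^2 + 2 * 0 - 5
= 0 + 0 - 5
= -5

-5


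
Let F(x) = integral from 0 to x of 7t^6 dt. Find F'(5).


By the Fundamental Theorem of Calculus (Part 1):
If F(x) = integral from 0 to x of f(t) dt, then F'(x) = f(x)
Here f(t) = 7t^6
So F'(x) = 7x^6
Evaluate at x = 5:
F'(5) = 7 * 5^6
= 7 * 15625
= 109375

109375


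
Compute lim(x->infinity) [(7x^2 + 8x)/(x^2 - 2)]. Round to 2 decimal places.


For limits at infinity with equal-degree polynomials,
we compare leading coefficients.
Numerator leading term: 7x^2
Denominator leading term: x^2
Divide both by x^2:
lim = (7 + 8/x) / (1 - 2/x^2)
As x -> infinity, the 1/x and 1/x^2 terms vanish:
= 7/1 = 7 = 7.00

7.00


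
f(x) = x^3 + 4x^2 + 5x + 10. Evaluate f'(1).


Differentiate f(x) = x^3 + 4x^2 + 5x + 10 term by term:
f'(x) = 3x^2 + 8x + 5
Substitute x = 1:
f'(1) = 3 * 1^2 + 8 * 1 + 5
= 3 + 8 + 5
= 16

16


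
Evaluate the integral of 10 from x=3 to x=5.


The integral of a constant k over [a, b] equals k * (b - a).
integral from 3 to 5 of 10 dx
= 10 * (5 - 3)
= 10 * 2
= 20

20


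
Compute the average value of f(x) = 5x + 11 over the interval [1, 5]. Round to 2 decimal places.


Average value = 1/(b-a) * integral from a to b of f(x) dx
First compute the integral of 5x + 11:
F(x) = (5/2)x^2 + 11x
F(5) = 5/2 * 25 + 11 * 5 = 235/2
F(1) = 5/2 * 1 + 11 * 1 = 27/2
Integral = 235/2 - 27/2 = 104
Average = 104 / (5 - 1) = 104 / 4
= 26 = 26.00

26.00


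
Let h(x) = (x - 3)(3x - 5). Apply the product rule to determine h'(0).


Let u(x) = x - 3 and v(x) = 3x - 5
u'(x) = 1
v'(x) = 3
Product rule: h'(x) = u'(x)*v(x) + u(x)*v'(x)
= 1 * (3x - 5) + (x - 3) * 3
At x = 0:
u(0) = 1 * 0 - 3 = -3
v(0) = 3 * 0 - 5 = -5
h'(0) = 1 * (-5) + (-3) * 3
= -5 - 9
= -14

-14


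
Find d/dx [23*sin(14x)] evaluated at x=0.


Apply the chain rule to differentiate 23*sin(14x):
d/dx [23*sin(14x)]
= 23 * cos(14x) * d/dx(14x)
= 23 * 14 * cos(14x)
= 322 * cos(14x)
Evaluate at x = 0:
= 322 * cos(0)
= 322 * 1
= 322

322


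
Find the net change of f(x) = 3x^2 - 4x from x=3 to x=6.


Net change = f(b) - f(a)
f(x) = 3x^2 - 4x
Compute f(6):
f(6) = 3 * 6^2 - 4 * 6 + 0
= 108 - 24 + 0
= 84
Compute f(3):
f(3) = 3 * 3^2 - 4 * 3 + 0
= 27 - 12 + 0
= 15
Net change = 84 - 15 = 69

69


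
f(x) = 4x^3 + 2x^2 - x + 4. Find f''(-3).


First derivative:
f'(x) = 12x^2 + 4x - 1
Second derivative:
f''(x) = 24x + 4
Substitute x = -3:
f''(-3) = 24 * (-3) + 4
= -72 + 4
= -68

-68


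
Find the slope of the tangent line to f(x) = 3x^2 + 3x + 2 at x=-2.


The slope of the tangent line equals f'(x) at the point.
f(x) = 3x^2 + 3x + 2
f'(x) = 6x + 3
At x = -2:
f'(-2) = 6 * (-2) + 3
= -12 + 3
= -9

-9


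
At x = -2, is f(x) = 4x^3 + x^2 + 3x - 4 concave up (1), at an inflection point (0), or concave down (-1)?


Concavity is determined by the sign of f''(x).
f(x) = 4x^3 + x^2 + 3x - 4
f'(x) = 12x^2 + 2x + 3
f''(x) = 24x + 2
f''(-2) = 24 * (-2) + 2
= -48 + 2
= -46
Since f''(-2) < 0, the function is concave down (-1)

-1


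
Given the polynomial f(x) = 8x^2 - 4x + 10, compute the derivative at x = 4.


Differentiate term by term using power and sum rules:
f(x) = 8x^2 - 4x + 10
f'(x) = 16x - 4
Substitute x = 4:
f'(4) = 16 * 4 - 4
= 64 - 4
= 60

60


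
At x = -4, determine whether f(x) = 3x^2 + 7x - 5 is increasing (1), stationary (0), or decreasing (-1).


Compute f'(x) to determine behavior:
f'(x) = 6x + 7
f'(-4) = 6 * (-4) + 7
= -24 + 7
= -17
Since f'(-4) < 0, the function is decreasing (-1)

-1


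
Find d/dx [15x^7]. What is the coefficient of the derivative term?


We apply the power rule: d/dx [ax^n] = a*n * x^(n-1)
d/dx [15x^7]
= 15 * 7 * x^(7-1)
= 105x^6
The coefficient is 105

105


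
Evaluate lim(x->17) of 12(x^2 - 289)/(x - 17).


Direct substitution gives 0/0, so we factor the numerator.
Factor: 12(x^2 - 289) = 12 * (x - 17)(x + 17)
Cancel the common factor (x - 17):
12(x^2 - 289)/(x - 17) = 12 * (x + 17)
Now substitute x = 17:
= 12 * (17 + 17) = 408

408


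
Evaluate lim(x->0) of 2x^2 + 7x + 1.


Since polynomials are continuous, we use direct substitution.
lim(x->0) of 2x^2 + 7x + 1
= 2 * 0^2 + 7 * 0 + 1
= 0 + 0 + 1
= 1

1


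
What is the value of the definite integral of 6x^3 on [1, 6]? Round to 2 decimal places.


Find the antiderivative of 6x^3:
F(x) = 6/4 * x^4
Apply the Fundamental Theorem of Calculus:
F(6) - F(1)
= 6/4 * 6^4 - 6/4 * 1^4
= 6/4 * (1296 - 1)
= 6/4 * 1295
= 3885/2 = 1942.50

1942.50


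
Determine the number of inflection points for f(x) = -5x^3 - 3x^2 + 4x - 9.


Inflection points occur where f''(x) = 0 and concavity changes.
f(x) = -5x^3 - 3x^2 + 4x - 9
f'(x) = -15x^2 - 6x + 4
f''(x) = -30x - 6
Set f''(x) = 0:
-30x - 6 = 0
x = 6 / (-30) = -1/5
Since f''(x) is linear (degree 1), it changes sign at this point.
Therefore there is exactly 1 inflection point.

1


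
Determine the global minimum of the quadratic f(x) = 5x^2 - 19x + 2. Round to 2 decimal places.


For a quadratic f(x) = ax^2 + bx + c with a > 0, the minimum is at the vertex.
Vertex x-coordinate: x = -b/(2a)
x = -(-19) / (2 * 5)
x = 19/10
Substitute back to find the minimum value:
f(19/10) = 5 * (19/10)^2 - 19 * (19/10) + 2
= 361/20 - 361/10 + 2
= -321/20 = -16.05

-16.05


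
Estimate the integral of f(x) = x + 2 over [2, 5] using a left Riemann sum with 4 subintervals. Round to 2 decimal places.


Left Riemann sum uses left endpoints of each subinterval.
Interval: [2, 5], n = 4
dx = (5 - 2) / 4 = 3/4
Left endpoints: [2, 11/4, 7/2, 17/4]
f values: [4, 19/4, 11/2, 25/4]
Sum = dx * (sum of f values)
= 3/4 * 41/2
= 123/8 ≈ 15.38

15.38


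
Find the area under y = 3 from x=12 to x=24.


The area under a constant function y = 3 is a rectangle.
Width = 24 - 12 = 12
Height = 3
Area = width * height
= 12 * 3
= 36

36


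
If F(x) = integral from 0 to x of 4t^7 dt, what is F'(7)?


By the Fundamental Theorem of Calculus (Part 1):
If F(x) = integral from 0 to x of f(t) dt, then F'(x) = f(x)
Here f(t) = 4t^7
So F'(x) = 4x^7
Evaluate at x = 7:
F'(7) = 4 * 7^7
= 4 * 823543
= 3294172

3294172


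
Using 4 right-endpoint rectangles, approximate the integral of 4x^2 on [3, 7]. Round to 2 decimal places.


Right Riemann sum uses right endpoints of each subinterval.
Interval: [3, 7], n = 4
dx = (7 - 3) / 4 = 1
Right endpoints: [4, 5, 6, 7]
f values: [64, 100, 144, 196]
Sum = dx * (sum of f values)
= 1 * 504
= 504 = 504.00

504.00


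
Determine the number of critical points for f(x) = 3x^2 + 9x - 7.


Find where f'(x) = 0:
f'(x) = 6x + 9
Set f'(x) = 0:
6x + 9 = 0
x = -9 / 6 = -3/2
This is a linear equation in x, so there is exactly one solution.
Number of critical points: 1

1


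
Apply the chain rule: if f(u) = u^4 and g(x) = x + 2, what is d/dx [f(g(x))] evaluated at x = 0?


Using the chain rule: (f(g(x)))' = f'(g(x)) * g'(x)
First, find g(0):
g(0) = 1 * 0 + 2 = 2
Next, f'(u) = 4u^3
And g'(x) = 1
So f'(g(0)) * g'(0)
= 4 * 2^3 * 1
= 4 * 8 * 1
= 32

32


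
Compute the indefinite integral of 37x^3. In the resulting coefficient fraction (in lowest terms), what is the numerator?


Apply the power rule for integration:
integral of ax^n dx = a/(n+1) * x^(n+1) + C
integral of 37x^3 dx
= 37/4 * x^4 + C
The coefficient in lowest terms is 37/4, and its numerator is 37

37


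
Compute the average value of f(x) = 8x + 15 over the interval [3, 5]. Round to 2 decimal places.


Average value = 1/(b-a) * integral from a to b of f(x) dx
First compute the integral of 8x + 15:
F(x) = 4x^2 + 15x
F(5) = 4 * 25 + 15 * 5 = 175
F(3) = 4 * 9 + 15 * 3 = 81
Integral = 175 - 81 = 94
Average = 94 / (5 - 3) = 94 / 2
= 47 = 47.00

47.00


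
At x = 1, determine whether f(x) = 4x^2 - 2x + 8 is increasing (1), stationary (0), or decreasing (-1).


Compute f'(x) to determine behavior:
f'(x) = 8x - 2
f'(1) = 8 * 1 - 2
= 8 - 2
= 6
Since f'(1) > 0, the function is increasing (1)

1


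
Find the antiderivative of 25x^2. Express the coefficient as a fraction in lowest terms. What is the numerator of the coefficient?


Apply the power rule for integration:
integral of ax^n dx = a/(n+1) * x^(n+1) + C
integral of 25x^2 dx
= 25/3 * x^3 + C
The coefficient in lowest terms is 25/3, and its numerator is 25

25


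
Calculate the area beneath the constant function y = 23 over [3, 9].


The area under a constant function y = 23 is a rectangle.
Width = 9 - 3 = 6
Height = 23
Area = width * height
= 6 * 23
= 138

138


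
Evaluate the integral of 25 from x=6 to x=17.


The integral of a constant k over [a, b] equals k * (b - a).
integral from 6 to 17 of 25 dx
= 25 * (17 - 6)
= 25 * 11
= 275

275


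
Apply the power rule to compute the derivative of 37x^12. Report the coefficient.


We apply the power rule: d/dx [ax^n] = a*n * x^(n-1)
d/dx [37x^12]
= 37 * 12 * x^(12-1)
= 444x^11
The coefficient is 444

444


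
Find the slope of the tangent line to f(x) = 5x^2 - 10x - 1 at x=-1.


The slope of the tangent line equals f'(x) at the point.
f(x) = 5x^2 - 10x - 1
f'(x) = 10x - 10
At x = -1:
f'(-1) = 10 * (-1) - 10
= -10 - 10
= -20

-20


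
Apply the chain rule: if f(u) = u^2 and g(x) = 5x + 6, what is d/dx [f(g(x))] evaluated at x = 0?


Using the chain rule: (f(g(x)))' = f'(g(x)) * g'(x)
First, find g(0):
g(0) = 5 * 0 + 6 = 6
Next, f'(u) = 2u
And g'(x) = 5
So f'(g(0)) * g'(0)
= 2 * 6 * 5
= 60

60


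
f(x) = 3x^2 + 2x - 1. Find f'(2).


Differentiate term by term using power and sum rules:
f(x) = 3x^2 + 2x - 1
f'(x) = 6x + 2
Substitute x = 2:
f'(2) = 6 * 2 + 2
= 12 + 2
= 14

14


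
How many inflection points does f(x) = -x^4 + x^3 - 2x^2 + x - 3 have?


Inflection points occur where f''(x) = 0 and concavity changes.
f(x) = -x^4 + x^3 - 2x^2 + x - 3
f'(x) = -4x^3 + 3x^2 - 4x + 1
f''(x) = -12x^2 + 6x - 4
This is a quadratic in x. Use the discriminant to count real roots.
Discriminant = (6)^2 - 4 * (-12) * (-4)
= 36 - 192
= -156
Since discriminant < 0, f''(x) = 0 has no real solutions.
Number of inflection points: 0

0


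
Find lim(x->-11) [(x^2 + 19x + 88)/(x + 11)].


Direct substitution gives 0/0, so we factor the numerator.
Factor: (x^2 + 19x + 88) = (x + 11)(x + 8)
Cancel the common factor (x + 11):
(x^2 + 19x + 88)/(x + 11) = (x + 8)
Now substitute x = -11:
= (-11) - (-8) = -3

-3


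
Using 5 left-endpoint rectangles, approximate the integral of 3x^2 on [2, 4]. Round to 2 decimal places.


Left Riemann sum uses left endpoints of each subinterval.
Interval: [2, 4], n = 5
dx = (4 - 2) / 5 = 2/5
Left endpoints: [2, 12/5, 14/5, 16/5, 18/5]
f values: [12, 432/25, 588/25, 768/25, 972/25]
Sum = dx * (sum of f values)
= 2/5 * 612/5
= 1224/25 = 48.96

48.96


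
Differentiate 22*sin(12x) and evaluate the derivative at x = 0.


Apply the chain rule to differentiate 22*sin(12x):
d/dx [22*sin(12x)]
= 22 * cos(12x) * d/dx(12x)
= 22 * 12 * cos(12x)
= 264 * cos(12x)
Evaluate at x = 0:
= 264 * cos(0)
= 264 * 1
= 264

264


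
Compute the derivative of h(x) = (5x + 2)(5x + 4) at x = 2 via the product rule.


Let u(x) = 5x + 2 and v(x) = 5x + 4
u'(x) = 5
v'(x) = 5
Product rule: h'(x) = u'(x)*v(x) + u(x)*v'(x)
= 5 * (5x + 4) + (5x + 2) * 5
At x = 2:
u(2) = 5 * 2 + 2 = 12
v(2) = 5 * 2 + 4 = 14
h'(2) = 5 * 14 + 12 * 5
= 70 + 60
= 130

130


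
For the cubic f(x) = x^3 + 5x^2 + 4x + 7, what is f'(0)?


Differentiate f(x) = x^3 + 5x^2 + 4x + 7 term by term:
f'(x) = 3x^2 + 10x + 4
Substitute x = 0:
f'(0) = 3 * 0^2 + 10 * 0 + 4
= 0 + 0 + 4
= 4

4


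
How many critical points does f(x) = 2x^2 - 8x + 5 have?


Find where f'(x) = 0:
f'(x) = 4x - 8
Set f'(x) = 0:
4x - 8 = 0
x = 8 / 4 = 2
This is a linear equation in x, so there is exactly one solution.
Number of critical points: 1

1


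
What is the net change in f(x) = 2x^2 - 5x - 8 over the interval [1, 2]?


Net change = f(b) - f(a)
f(x) = 2x^2 - 5x - 8
Compute f(2):
f(2) = 2 * 2^2 - 5 * 2 - 8
= 8 - 10 - 8
= -10
Compute f(1):
f(1) = 2 * 1^2 - 5 * 1 - 8
= 2 - 5 - 8
= -11
Net change = -10 - (-11) = 1

1


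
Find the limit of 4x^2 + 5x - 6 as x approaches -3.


Since polynomials are continuous, we use direct substitution.
lim(x->-3) of 4x^2 + 5x - 6
= 4 * (-3)^2 + 5 * (-3) - 6
= 36 - 15 - 6
= 15

15


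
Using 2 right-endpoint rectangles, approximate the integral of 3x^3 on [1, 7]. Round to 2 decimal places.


Right Riemann sum uses right endpoints of each subinterval.
Interval: [1, 7], n = 2
dx = (7 - 1) / 2 = 3
Right endpoints: [4, 7]
f values: [192, 1029]
Sum = dx * (sum of f values)
= 3 * 1221
= 3663 = 3663.00

3663.00


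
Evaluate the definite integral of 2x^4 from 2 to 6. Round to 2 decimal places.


Find the antiderivative of 2x^4:
F(x) = 2/5 * x^5
Apply the Fundamental Theorem of Calculus:
F(6) - F(2)
= 2/5 * 6^5 - 2/5 * 2^5
= 2/5 * (7776 - 32)
= 2/5 * 7744
= 15488/5 = 3097.60

3097.60


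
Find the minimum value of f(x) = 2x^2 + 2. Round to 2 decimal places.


For a quadratic f(x) = ax^2 + bx + c with a > 0, the minimum is at the vertex.
Vertex x-coordinate: x = -b/(2a)
x = -(0) / (2 * 2)
x = 0/4 = 0
Substitute back to find the minimum value:
f(0) = 2 * 0^2 + 0 * 0 + 2
= 0 + 0 + 2
= 2 = 2.00

2.00


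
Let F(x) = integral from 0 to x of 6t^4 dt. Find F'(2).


By the Fundamental Theorem of Calculus (Part 1):
If F(x) = integral from 0 to x of f(t) dt, then F'(x) = f(x)
Here f(t) = 6t^4
So F'(x) = 6x^4
Evaluate at x = 2:
F'(2) = 6 * 2^4
= 6 * 16
= 96

96


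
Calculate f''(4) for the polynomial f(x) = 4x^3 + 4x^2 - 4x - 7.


First derivative:
f'(x) = 12x^2 + 8x - 4
Second derivative:
f''(x) = 24x + 8
Substitute x = 4:
f''(4) = 24 * 4 + 8
= 96 + 8
= 104

104


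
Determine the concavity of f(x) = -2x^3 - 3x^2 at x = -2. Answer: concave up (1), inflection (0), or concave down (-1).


Concavity is determined by the sign of f''(x).
f(x) = -2x^3 - 3x^2
f'(x) = -6x^2 - 6x
f''(x) = -12x - 6
f''(-2) = -12 * (-2) - 6
= 24 - 6
= 18
Since f''(-2) > 0, the function is concave up (1)

1
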